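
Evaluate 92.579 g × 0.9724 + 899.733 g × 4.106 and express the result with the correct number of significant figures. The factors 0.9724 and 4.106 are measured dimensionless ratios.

3784 g

92.579 × 0.9724 = 90.0238196 → 90.02 g (4 s.f., last digit at the 10^-2 place).
899.733 × 4.106 = 3694.303698 → 3694 g (4 s.f., last digit at the 10^0 place).
Sum: 3784.3275176 g; keep the coarser place, 10^0.
Result: 3784 g.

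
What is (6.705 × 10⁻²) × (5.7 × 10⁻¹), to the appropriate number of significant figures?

(6.705 × 10⁻²) × (5.7 × 10⁻¹) = 0.0382185
Multiplication/division keeps the fewest significant figures: 6.705 × 10⁻² → 4 s.f., 5.7 × 10⁻¹ → 2 s.f.; limit is 2.
Rounded to 2 significant figures: 0.038.

0.038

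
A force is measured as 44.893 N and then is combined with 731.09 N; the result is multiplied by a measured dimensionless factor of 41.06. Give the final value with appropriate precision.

44.893 N + 731.09 N = 775.983 N; the sum is limited to 2 decimal places (5 s.f.).
Carrying full precision, 775.983 × 41.06 = 31861.86198 N; 41.06 has 4 s.f., so the result keeps min(5, 4) = 4 s.f.
Rounded to 4 significant figures: 3.186 × 10⁴ N.

3.186 × 10⁴ N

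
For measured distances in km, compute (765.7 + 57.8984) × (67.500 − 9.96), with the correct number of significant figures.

765.7 + 57.8984 = 823.5984, limited to 1 d.p. → 4 s.f.; 67.500 − 9.96 = 57.540, limited to 2 d.p. → 4 s.f.
Carrying full precision, 823.5984 × 57.540 = 47389.851936; keep min(4, 4) = 4 s.f.
Rounded to 4 significant figures: 4.739 × 10^4 km².

4.739 × 10^4 km²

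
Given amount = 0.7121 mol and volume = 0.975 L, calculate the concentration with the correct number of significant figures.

concentration = 0.7121 mol ÷ 0.975 L = 0.730358974359… mol/L.
0.7121 has 4 significant figures; 0.975 has 3.
Division/multiplication keeps the fewest: 3 significant figures.
Rounded: 7.30 × 10⁻¹ mol/L.

7.30 × 10⁻¹ mol/L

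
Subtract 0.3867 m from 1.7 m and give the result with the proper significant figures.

1.7 m − 0.3867 m = 1.3133 m.
Addition/subtraction keeps the fewest decimal places: 1.7 → 1 decimal place, 0.3867 → 4 decimal places; limit is 1.
Rounded to 1 decimal place: 1.3 m.

1.3 m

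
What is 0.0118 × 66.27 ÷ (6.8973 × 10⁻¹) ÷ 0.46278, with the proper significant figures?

0.0118 × 66.27 ÷ (6.8973 × 10⁻¹) ÷ 0.46278 = 2.4498826384…
Multiplication/division keeps the fewest significant figures: 0.0118 → 3 s.f., 66.27 → 4 s.f., 6.8973 × 10⁻¹ → 5 s.f., 0.46278 → 5 s.f.; limit is 3.
Rounded to 3 significant figures: 2.45.

2.45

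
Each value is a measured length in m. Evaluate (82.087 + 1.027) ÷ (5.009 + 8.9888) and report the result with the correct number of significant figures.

5.9376

82.087 + 1.027 = 83.114, limited to 3 d.p. → 5 s.f.; 5.009 + 8.9888 = 13.9978, limited to 3 d.p. → 5 s.f.
Carrying full precision, 83.114 ÷ 13.9978 = 5.93764734458…; keep min(5, 5) = 5 s.f.
Rounded to 5 significant figures: 5.9376.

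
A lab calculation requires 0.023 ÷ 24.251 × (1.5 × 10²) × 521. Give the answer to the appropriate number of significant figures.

74

0.023 ÷ 24.251 × (1.5 × 10²) × 521 = 74.1185930477…
Multiplication/division keeps the fewest significant figures: 0.023 → 2 s.f., 24.251 → 5 s.f., 1.5 × 10² → 2 s.f., 521 → 3 s.f.; limit is 2.
Rounded to 2 significant figures: 74.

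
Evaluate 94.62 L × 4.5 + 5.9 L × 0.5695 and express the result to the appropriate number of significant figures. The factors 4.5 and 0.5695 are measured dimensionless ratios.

4.3 × 10² L

94.62 × 4.5 = 425.79 → 4.3 × 10² L (2 s.f., last digit at the 10^1 place).
5.9 × 0.5695 = 3.36005 → 3.4 L (2 s.f., last digit at the 10^-1 place).
Sum: 429.15005 L; keep the coarser place, 10^1.
Result: 4.3 × 10² L.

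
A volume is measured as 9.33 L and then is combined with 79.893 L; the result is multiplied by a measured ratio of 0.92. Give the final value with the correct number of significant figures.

82 L

9.33 L + 79.893 L = 89.223 L; the sum is limited to 2 decimal places (4 s.f.).
Carrying full precision, 89.223 × 0.92 = 82.08516 L; 0.92 has 2 s.f., so the result keeps min(4, 2) = 2 s.f.
Rounded to 2 significant figures: 82 L.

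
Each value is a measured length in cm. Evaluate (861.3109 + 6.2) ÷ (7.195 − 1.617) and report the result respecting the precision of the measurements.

155.5

861.3109 + 6.2 = 867.5109, limited to 1 d.p. → 4 s.f.; 7.195 − 1.617 = 5.578, limited to 3 d.p. → 4 s.f.
Carrying full precision, 867.5109 ÷ 5.578 = 155.523646468…; keep min(4, 4) = 4 s.f.
Rounded to 4 significant figures: 155.5.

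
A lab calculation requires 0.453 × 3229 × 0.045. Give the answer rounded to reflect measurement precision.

66

0.453 × 3229 × 0.045 = 65.823165
Multiplication/division keeps the fewest significant figures: 0.453 → 3 s.f., 3229 → 4 s.f., 0.045 → 2 s.f.; limit is 2.
Rounded to 2 significant figures: 66.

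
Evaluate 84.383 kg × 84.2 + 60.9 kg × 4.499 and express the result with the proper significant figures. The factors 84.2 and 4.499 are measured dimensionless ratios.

7.38 × 10³ kg

84.383 × 84.2 = 7105.0486 → 7.11 × 10³ kg (3 s.f., last digit at the 10^1 place).
60.9 × 4.499 = 273.9891 → 274 kg (3 s.f., last digit at the 10^0 place).
Sum: 7379.0377 kg; keep the coarser place, 10^1.
Result: 7.38 × 10³ kg.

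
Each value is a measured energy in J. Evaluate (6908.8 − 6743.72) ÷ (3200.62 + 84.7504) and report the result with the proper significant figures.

5.025 × 10^-2

6908.8 − 6743.72 = 165.08, limited to 1 d.p. → 4 s.f.; 3200.62 + 84.7504 = 3285.3704, limited to 2 d.p. → 6 s.f.
Carrying full precision, 165.08 ÷ 3285.3704 = 0.0502469980249…; keep min(4, 6) = 4 s.f.
Rounded to 4 significant figures: 5.025 × 10^-2.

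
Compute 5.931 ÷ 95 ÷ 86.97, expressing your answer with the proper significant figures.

5.931 ÷ 95 ÷ 86.97 = 0.000717851890852…
Multiplication/division keeps the fewest significant figures: 5.931 → 4 s.f., 95 → 2 s.f., 86.97 → 4 s.f.; limit is 2.
Rounded to 2 significant figures: 7.2 × 10⁻⁴.

7.2 × 10⁻⁴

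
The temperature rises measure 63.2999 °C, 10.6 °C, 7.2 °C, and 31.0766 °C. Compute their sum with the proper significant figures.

1.122 × 10^2 °C

63.2999 °C + 10.6 °C + 7.2 °C + 31.0766 °C = 112.1765 °C.
Addition/subtraction keeps the fewest decimal places: 63.2999 → 4 decimal places, 10.6 → 1 decimal place, 7.2 → 1 decimal place, 31.0766 → 4 decimal places; limit is 1.
Rounded to 1 decimal place: 1.122 × 10^2 °C.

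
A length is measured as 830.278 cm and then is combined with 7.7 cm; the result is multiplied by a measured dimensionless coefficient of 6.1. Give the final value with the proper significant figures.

830.278 cm + 7.7 cm = 837.978 cm; the sum is limited to 1 decimal place (4 s.f.).
Carrying full precision, 837.978 × 6.1 = 5111.6658 cm; 6.1 has 2 s.f., so the result keeps min(4, 2) = 2 s.f.
Rounded to 2 significant figures: 5.1 × 10^3 cm.

5.1 × 10^3 cm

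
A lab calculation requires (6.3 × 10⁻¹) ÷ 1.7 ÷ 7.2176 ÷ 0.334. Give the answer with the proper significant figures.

0.15

(6.3 × 10⁻¹) ÷ 1.7 ÷ 7.2176 ÷ 0.334 = 0.153727778576…
Multiplication/division keeps the fewest significant figures: 6.3 × 10⁻¹ → 2 s.f., 1.7 → 2 s.f., 7.2176 → 5 s.f., 0.334 → 3 s.f.; limit is 2.
Rounded to 2 significant figures: 0.15.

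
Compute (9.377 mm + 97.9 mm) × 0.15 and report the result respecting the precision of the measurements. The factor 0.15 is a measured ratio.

9.377 mm + 97.9 mm = 107.277 mm; the sum is limited to 1 decimal place (4 s.f.).
Carrying full precision, 107.277 × 0.15 = 16.09155 mm; 0.15 has 2 s.f., so the result keeps min(4, 2) = 2 s.f.
Rounded to 2 significant figures: 16 mm.

16 mm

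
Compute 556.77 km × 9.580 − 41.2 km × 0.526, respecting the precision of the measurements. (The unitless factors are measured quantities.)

5312 km

556.77 × 9.580 = 5333.8566 → 5334 km (4 s.f., last digit at the 10^0 place).
41.2 × 0.526 = 21.6712 → 21.7 km (3 s.f., last digit at the 10^-1 place).
Difference: 5312.1854 km; keep the coarser place, 10^0.
Result: 5312 km.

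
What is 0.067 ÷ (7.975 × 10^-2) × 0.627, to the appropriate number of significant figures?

0.067 ÷ (7.975 × 10^-2) × 0.627 = 0.52675862069…
Multiplication/division keeps the fewest significant figures: 0.067 → 2 s.f., 7.975 × 10^-2 → 4 s.f., 0.627 → 3 s.f.; limit is 2.
Rounded to 2 significant figures: 0.53.

0.53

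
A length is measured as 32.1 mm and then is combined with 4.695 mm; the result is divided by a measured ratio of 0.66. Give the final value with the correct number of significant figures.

56 mm

32.1 mm + 4.695 mm = 36.795 mm; the sum is limited to 1 decimal place (3 s.f.).
Carrying full precision, 36.795 ÷ 0.66 = 55.75 mm; 0.66 has 2 s.f., so the result keeps min(3, 2) = 2 s.f.
Rounded to 2 significant figures: 56 mm.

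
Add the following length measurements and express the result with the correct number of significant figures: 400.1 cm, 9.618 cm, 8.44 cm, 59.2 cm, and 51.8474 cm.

400.1 cm + 9.618 cm + 8.44 cm + 59.2 cm + 51.8474 cm = 529.2054 cm.
Addition/subtraction keeps the fewest decimal places: 400.1 → 1 decimal place, 9.618 → 3 decimal places, 8.44 → 2 decimal places, 59.2 → 1 decimal place, 51.8474 → 4 decimal places; limit is 1.
Rounded to 1 decimal place: 529.2 cm.

529.2 cm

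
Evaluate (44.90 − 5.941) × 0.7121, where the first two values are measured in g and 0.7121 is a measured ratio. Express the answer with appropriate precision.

27.74 g

44.90 g − 5.941 g = 38.959 g; the difference is limited to 2 decimal places (4 s.f.).
Carrying full precision, 38.959 × 0.7121 = 27.7427039 g; 0.7121 has 4 s.f., so the result keeps min(4, 4) = 4 s.f.
Rounded to 4 significant figures: 27.74 g.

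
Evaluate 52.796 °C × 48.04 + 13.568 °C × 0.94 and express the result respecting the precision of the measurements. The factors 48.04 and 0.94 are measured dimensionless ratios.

2549 °C

52.796 × 48.04 = 2536.31984 → 2536 °C (4 s.f., last digit at the 10^0 place).
13.568 × 0.94 = 12.75392 → 13 °C (2 s.f., last digit at the 10^0 place).
Sum: 2549.07376 °C; keep the coarser place, 10^0.
Result: 2549 °C.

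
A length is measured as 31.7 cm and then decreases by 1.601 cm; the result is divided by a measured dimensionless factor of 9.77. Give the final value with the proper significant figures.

3.08 cm

31.7 cm − 1.601 cm = 30.099 cm; the difference is limited to 1 decimal place (3 s.f.).
Carrying full precision, 30.099 ÷ 9.77 = 3.08075742068… cm; 9.77 has 3 s.f., so the result keeps min(3, 3) = 3 s.f.
Rounded to 3 significant figures: 3.08 cm.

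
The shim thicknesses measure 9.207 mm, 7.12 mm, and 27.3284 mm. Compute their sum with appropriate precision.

43.66 mm

9.207 mm + 7.12 mm + 27.3284 mm = 43.6554 mm.
Addition/subtraction keeps the fewest decimal places: 9.207 → 3 decimal places, 7.12 → 2 decimal places, 27.3284 → 4 decimal places; limit is 2.
Rounded to 2 decimal places: 43.66 mm.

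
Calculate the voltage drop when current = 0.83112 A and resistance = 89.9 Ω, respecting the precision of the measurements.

74.7 V

voltage drop = 0.83112 A × 89.9 Ω = 74.717688 V.
0.83112 has 5 significant figures; 89.9 has 3.
Division/multiplication keeps the fewest: 3 significant figures.
Rounded: 74.7 V.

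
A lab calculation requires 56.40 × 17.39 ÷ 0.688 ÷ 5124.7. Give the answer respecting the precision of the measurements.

56.40 × 17.39 ÷ 0.688 ÷ 5124.7 = 0.278177372606…
Multiplication/division keeps the fewest significant figures: 56.40 → 4 s.f., 17.39 → 4 s.f., 0.688 → 3 s.f., 5124.7 → 5 s.f.; limit is 3.
Rounded to 3 significant figures: 0.278.

0.278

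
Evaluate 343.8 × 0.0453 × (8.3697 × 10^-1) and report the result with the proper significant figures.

13.0

343.8 × 0.0453 × (8.3697 × 10^-1) = 13.0350879558
Multiplication/division keeps the fewest significant figures: 343.8 → 4 s.f., 0.0453 → 3 s.f., 8.3697 × 10^-1 → 5 s.f.; limit is 3.
Rounded to 3 significant figures: 13.0.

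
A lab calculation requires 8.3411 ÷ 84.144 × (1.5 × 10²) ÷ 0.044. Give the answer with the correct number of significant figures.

3.4 × 10²

8.3411 ÷ 84.144 × (1.5 × 10²) ÷ 0.044 = 337.939344241…
Multiplication/division keeps the fewest significant figures: 8.3411 → 5 s.f., 84.144 → 5 s.f., 1.5 × 10² → 2 s.f., 0.044 → 2 s.f.; limit is 2.
Rounded to 2 significant figures: 3.4 × 10².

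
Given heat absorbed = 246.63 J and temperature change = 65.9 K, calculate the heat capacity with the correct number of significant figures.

heat capacity = 246.63 J ÷ 65.9 K = 3.74248861912… J/K.
246.63 has 5 significant figures; 65.9 has 3.
Division/multiplication keeps the fewest: 3 significant figures.
Rounded: 3.74 J/K.

3.74 J/K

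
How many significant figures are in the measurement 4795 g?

4795: every digit is nonzero and significant.

4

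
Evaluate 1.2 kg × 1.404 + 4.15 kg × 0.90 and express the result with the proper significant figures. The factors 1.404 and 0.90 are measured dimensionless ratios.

1.2 × 1.404 = 1.6848 → 1.7 kg (2 s.f., last digit at the 10^-1 place).
4.15 × 0.90 = 3.735 → 3.7 kg (2 s.f., last digit at the 10^-1 place).
Sum: 5.4198 kg; keep the coarser place, 10^-1.
Result: 5.4 kg.

5.4 kg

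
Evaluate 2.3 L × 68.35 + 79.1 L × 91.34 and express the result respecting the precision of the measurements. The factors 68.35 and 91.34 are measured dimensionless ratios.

7.38 × 10³ L

2.3 × 68.35 = 157.205 → 1.6 × 10² L (2 s.f., last digit at the 10^1 place).
79.1 × 91.34 = 7224.994 → 7.22 × 10³ L (3 s.f., last digit at the 10^1 place).
Sum: 7382.199 L; keep the coarser place, 10^1.
Result: 7.38 × 10³ L.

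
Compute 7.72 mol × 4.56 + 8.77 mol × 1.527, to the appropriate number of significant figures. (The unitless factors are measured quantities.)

48.6 mol

7.72 × 4.56 = 35.2032 → 35.2 mol (3 s.f., last digit at the 10^-1 place).
8.77 × 1.527 = 13.39179 → 13.4 mol (3 s.f., last digit at the 10^-1 place).
Sum: 48.59499 mol; keep the coarser place, 10^-1.
Result: 48.6 mol.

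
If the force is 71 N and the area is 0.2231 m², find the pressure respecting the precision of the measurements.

pressure = 71 N ÷ 0.2231 m² = 318.242940385… Pa.
71 has 2 significant figures; 0.2231 has 4.
Division/multiplication keeps the fewest: 2 significant figures.
Rounded: 3.2 × 10^2 Pa.

3.2 × 10^2 Pa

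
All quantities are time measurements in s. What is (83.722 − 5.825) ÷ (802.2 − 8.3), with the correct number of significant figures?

0.09812

83.722 − 5.825 = 77.897, limited to 3 d.p. → 5 s.f.; 802.2 − 8.3 = 793.9, limited to 1 d.p. → 4 s.f.
Carrying full precision, 77.897 ÷ 793.9 = 0.0981194105051…; keep min(5, 4) = 4 s.f.
Rounded to 4 significant figures: 0.09812.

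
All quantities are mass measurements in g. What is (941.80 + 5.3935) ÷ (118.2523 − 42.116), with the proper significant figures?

12.441

941.80 + 5.3935 = 947.1935, limited to 2 d.p. → 5 s.f.; 118.2523 − 42.116 = 76.1363, limited to 3 d.p. → 5 s.f.
Carrying full precision, 947.1935 ÷ 76.1363 = 12.440760846…; keep min(5, 5) = 5 s.f.
Rounded to 5 significant figures: 12.441.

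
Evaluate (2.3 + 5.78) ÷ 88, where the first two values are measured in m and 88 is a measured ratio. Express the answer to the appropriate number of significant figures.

2.3 m + 5.78 m = 8.08 m; the sum is limited to 1 decimal place (2 s.f.).
Carrying full precision, 8.08 ÷ 88 = 0.0918181818182… m; 88 has 2 s.f., so the result keeps min(2, 2) = 2 s.f.
Rounded to 2 significant figures: 0.092 m.

0.092 m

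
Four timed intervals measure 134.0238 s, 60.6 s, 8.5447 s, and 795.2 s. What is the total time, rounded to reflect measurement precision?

134.0238 s + 60.6 s + 8.5447 s + 795.2 s = 998.3685 s.
Addition/subtraction keeps the fewest decimal places: 134.0238 → 4 decimal places, 60.6 → 1 decimal place, 8.5447 → 4 decimal places, 795.2 → 1 decimal place; limit is 1.
Rounded to 1 decimal place: 9.984 × 10² s.

9.984 × 10² s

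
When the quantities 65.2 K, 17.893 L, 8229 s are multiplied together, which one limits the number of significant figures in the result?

65.2 K → 3 s.f.; 17.893 L → 5 s.f.; 8229 s → 4 s.f.
The fewest is 3 significant figures, from 65.2 K.

65.2 K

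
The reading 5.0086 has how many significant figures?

5.0086: zeros between nonzero digits are significant.

5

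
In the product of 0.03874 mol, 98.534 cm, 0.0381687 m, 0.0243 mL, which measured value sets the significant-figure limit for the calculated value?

0.03874 mol → 4 s.f.; 98.534 cm → 5 s.f.; 0.0381687 m → 6 s.f.; 0.0243 mL → 3 s.f.
The fewest is 3 significant figures, from 0.0243 mL.

0.0243 mL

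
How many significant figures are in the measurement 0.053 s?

0.053: leading zeros are not significant.

2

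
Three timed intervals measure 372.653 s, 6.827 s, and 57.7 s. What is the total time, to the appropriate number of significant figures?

372.653 s + 6.827 s + 57.7 s = 437.180 s.
Addition/subtraction keeps the fewest decimal places: 372.653 → 3 decimal places, 6.827 → 3 decimal places, 57.7 → 1 decimal place; limit is 1.
Rounded to 1 decimal place: 437.2 s.

437.2 s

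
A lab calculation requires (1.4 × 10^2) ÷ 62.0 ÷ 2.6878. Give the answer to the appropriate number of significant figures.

0.84

(1.4 × 10^2) ÷ 62.0 ÷ 2.6878 = 0.840116272092…
Multiplication/division keeps the fewest significant figures: 1.4 × 10^2 → 2 s.f., 62.0 → 3 s.f., 2.6878 → 5 s.f.; limit is 2.
Rounded to 2 significant figures: 0.84.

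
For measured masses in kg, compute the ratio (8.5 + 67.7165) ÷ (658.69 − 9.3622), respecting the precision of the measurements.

0.117

8.5 + 67.7165 = 76.2165, limited to 1 d.p. → 3 s.f.; 658.69 − 9.3622 = 649.3278, limited to 2 d.p. → 5 s.f.
Carrying full precision, 76.2165 ÷ 649.3278 = 0.117377540281…; keep min(3, 5) = 3 s.f.
Rounded to 3 significant figures: 0.117.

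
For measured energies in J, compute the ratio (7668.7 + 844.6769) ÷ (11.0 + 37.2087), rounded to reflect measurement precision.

177

7668.7 + 844.6769 = 8513.3769, limited to 1 d.p. → 5 s.f.; 11.0 + 37.2087 = 48.2087, limited to 1 d.p. → 3 s.f.
Carrying full precision, 8513.3769 ÷ 48.2087 = 176.594201876…; keep min(5, 3) = 3 s.f.
Rounded to 3 significant figures: 177.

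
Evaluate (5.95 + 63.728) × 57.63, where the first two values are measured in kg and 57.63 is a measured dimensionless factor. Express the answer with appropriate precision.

5.95 kg + 63.728 kg = 69.678 kg; the sum is limited to 2 decimal places (4 s.f.).
Carrying full precision, 69.678 × 57.63 = 4015.54314 kg; 57.63 has 4 s.f., so the result keeps min(4, 4) = 4 s.f.
Rounded to 4 significant figures: 4016 kg.

4016 kg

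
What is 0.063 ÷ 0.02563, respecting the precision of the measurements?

2.5

0.063 ÷ 0.02563 = 2.45805696449…
Multiplication/division keeps the fewest significant figures: 0.063 → 2 s.f., 0.02563 → 4 s.f.; limit is 2.
Rounded to 2 significant figures: 2.5.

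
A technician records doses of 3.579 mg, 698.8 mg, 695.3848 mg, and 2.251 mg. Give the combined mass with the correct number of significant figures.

1400.0 mg

3.579 mg + 698.8 mg + 695.3848 mg + 2.251 mg = 1400.0148 mg.
Addition/subtraction keeps the fewest decimal places: 3.579 → 3 decimal places, 698.8 → 1 decimal place, 695.3848 → 4 decimal places, 2.251 → 3 decimal places; limit is 1.
Rounded to 1 decimal place: 1400.0 mg.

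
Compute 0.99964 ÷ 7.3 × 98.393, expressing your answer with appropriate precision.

0.99964 ÷ 7.3 × 98.393 = 13.4736408932…
Multiplication/division keeps the fewest significant figures: 0.99964 → 5 s.f., 7.3 → 2 s.f., 98.393 → 5 s.f.; limit is 2.
Rounded to 2 significant figures: 13.

13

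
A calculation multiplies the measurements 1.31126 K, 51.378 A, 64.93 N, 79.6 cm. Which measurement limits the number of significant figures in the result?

1.31126 K → 6 s.f.; 51.378 A → 5 s.f.; 64.93 N → 4 s.f.; 79.6 cm → 3 s.f.
The fewest is 3 significant figures, from 79.6 cm.

79.6 cm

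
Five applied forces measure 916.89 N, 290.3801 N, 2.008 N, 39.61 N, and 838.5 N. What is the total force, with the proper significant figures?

916.89 N + 290.3801 N + 2.008 N + 39.61 N + 838.5 N = 2087.3881 N.
Addition/subtraction keeps the fewest decimal places: 916.89 → 2 decimal places, 290.3801 → 4 decimal places, 2.008 → 3 decimal places, 39.61 → 2 decimal places, 838.5 → 1 decimal place; limit is 1.
Rounded to 1 decimal place: 2087.4 N.

2087.4 N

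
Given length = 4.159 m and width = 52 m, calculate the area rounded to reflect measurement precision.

2.2 × 10^2 m²

area = 4.159 m × 52 m = 216.268 m².
4.159 has 4 significant figures; 52 has 2.
Division/multiplication keeps the fewest: 2 significant figures.
Rounded: 2.2 × 10^2 m².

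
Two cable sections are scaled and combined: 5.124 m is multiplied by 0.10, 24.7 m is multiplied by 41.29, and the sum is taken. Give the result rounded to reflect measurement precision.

1.02 × 10^3 m

5.124 × 0.10 = 0.5124 → 0.51 m (2 s.f., last digit at the 10^-2 place).
24.7 × 41.29 = 1019.863 → 1.02 × 10^3 m (3 s.f., last digit at the 10^1 place).
Sum: 1020.3754 m; keep the coarser place, 10^1.
Result: 1.02 × 10^3 m.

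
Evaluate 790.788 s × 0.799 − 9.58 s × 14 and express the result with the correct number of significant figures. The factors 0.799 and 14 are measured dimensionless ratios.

5.0 × 10² s

790.788 × 0.799 = 631.839612 → 632 s (3 s.f., last digit at the 10^0 place).
9.58 × 14 = 134.12 → 1.3 × 10² s (2 s.f., last digit at the 10^1 place).
Difference: 497.719612 s; keep the coarser place, 10^1.
Result: 5.0 × 10² s.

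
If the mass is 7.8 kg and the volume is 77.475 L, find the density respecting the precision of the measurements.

0.10 kg/L

density = 7.8 kg ÷ 77.475 L = 0.100677637948… kg/L.
7.8 has 2 significant figures; 77.475 has 5.
Division/multiplication keeps the fewest: 2 significant figures.
Rounded: 0.10 kg/L.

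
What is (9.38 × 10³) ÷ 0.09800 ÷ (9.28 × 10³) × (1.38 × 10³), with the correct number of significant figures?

1.42 × 10⁴

(9.38 × 10³) ÷ 0.09800 ÷ (9.28 × 10³) × (1.38 × 10³) = 14233.3743842…
Multiplication/division keeps the fewest significant figures: 9.38 × 10³ → 3 s.f., 0.09800 → 4 s.f., 9.28 × 10³ → 3 s.f., 1.38 × 10³ → 3 s.f.; limit is 3.
Rounded to 3 significant figures: 1.42 × 10⁴.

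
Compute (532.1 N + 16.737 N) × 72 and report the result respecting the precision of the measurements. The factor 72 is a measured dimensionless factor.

4.0 × 10^4 N

532.1 N + 16.737 N = 548.837 N; the sum is limited to 1 decimal place (4 s.f.).
Carrying full precision, 548.837 × 72 = 39516.264 N; 72 has 2 s.f., so the result keeps min(4, 2) = 2 s.f.
Rounded to 2 significant figures: 4.0 × 10^4 N.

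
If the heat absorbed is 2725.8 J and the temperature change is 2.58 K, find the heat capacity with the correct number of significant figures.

1.06 × 10^3 J/K

heat capacity = 2725.8 J ÷ 2.58 K = 1056.51162791… J/K.
2725.8 has 5 significant figures; 2.58 has 3.
Division/multiplication keeps the fewest: 3 significant figures.
Rounded: 1.06 × 10^3 J/K.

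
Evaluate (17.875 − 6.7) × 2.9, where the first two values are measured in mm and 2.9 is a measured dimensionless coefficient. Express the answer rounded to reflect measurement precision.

32 mm

17.875 mm − 6.7 mm = 11.175 mm; the difference is limited to 1 decimal place (3 s.f.).
Carrying full precision, 11.175 × 2.9 = 32.4075 mm; 2.9 has 2 s.f., so the result keeps min(3, 2) = 2 s.f.
Rounded to 2 significant figures: 32 mm.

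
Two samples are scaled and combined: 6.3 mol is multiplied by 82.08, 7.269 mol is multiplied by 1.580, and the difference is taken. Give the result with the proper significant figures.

6.3 × 82.08 = 517.104 → 5.2 × 10² mol (2 s.f., last digit at the 10^1 place).
7.269 × 1.580 = 11.48502 → 11.49 mol (4 s.f., last digit at the 10^-2 place).
Difference: 505.61898 mol; keep the coarser place, 10^1.
Result: 5.1 × 10² mol.

5.1 × 10² mol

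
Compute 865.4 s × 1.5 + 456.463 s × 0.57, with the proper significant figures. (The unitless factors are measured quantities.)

1.6 × 10^3 s

865.4 × 1.5 = 1298.1 → 1.3 × 10^3 s (2 s.f., last digit at the 10^2 place).
456.463 × 0.57 = 260.18391 → 2.6 × 10^2 s (2 s.f., last digit at the 10^1 place).
Sum: 1558.28391 s; keep the coarser place, 10^2.
Result: 1.6 × 10^3 s.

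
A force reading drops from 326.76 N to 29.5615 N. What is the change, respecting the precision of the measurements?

297.20 N

326.76 N − 29.5615 N = 297.1985 N.
Addition/subtraction keeps the fewest decimal places: 326.76 → 2 decimal places, 29.5615 → 4 decimal places; limit is 2.
Rounded to 2 decimal places: 297.20 N.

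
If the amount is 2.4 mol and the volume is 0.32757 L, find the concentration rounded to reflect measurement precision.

7.3 mol/L

concentration = 2.4 mol ÷ 0.32757 L = 7.32667826724… mol/L.
2.4 has 2 significant figures; 0.32757 has 5.
Division/multiplication keeps the fewest: 2 significant figures.
Rounded: 7.3 mol/L.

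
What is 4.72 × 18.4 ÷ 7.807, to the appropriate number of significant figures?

4.72 × 18.4 ÷ 7.807 = 11.1243755604…
Multiplication/division keeps the fewest significant figures: 4.72 → 3 s.f., 18.4 → 3 s.f., 7.807 → 4 s.f.; limit is 3.
Rounded to 3 significant figures: 11.1.

11.1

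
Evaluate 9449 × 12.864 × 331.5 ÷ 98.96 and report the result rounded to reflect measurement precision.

4.072 × 10^5

9449 × 12.864 × 331.5 ÷ 98.96 = 407179.332902…
Multiplication/division keeps the fewest significant figures: 9449 → 4 s.f., 12.864 → 5 s.f., 331.5 → 4 s.f., 98.96 → 4 s.f.; limit is 4.
Rounded to 4 significant figures: 4.072 × 10^5.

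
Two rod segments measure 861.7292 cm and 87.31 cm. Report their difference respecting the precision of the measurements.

774.42 cm

861.7292 cm − 87.31 cm = 774.4192 cm.
Addition/subtraction keeps the fewest decimal places: 861.7292 → 4 decimal places, 87.31 → 2 decimal places; limit is 2.
Rounded to 2 decimal places: 774.42 cm.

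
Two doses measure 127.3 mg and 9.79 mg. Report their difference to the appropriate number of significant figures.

117.5 mg

127.3 mg − 9.79 mg = 117.51 mg.
Addition/subtraction keeps the fewest decimal places: 127.3 → 1 decimal place, 9.79 → 2 decimal places; limit is 1.
Rounded to 1 decimal place: 117.5 mg.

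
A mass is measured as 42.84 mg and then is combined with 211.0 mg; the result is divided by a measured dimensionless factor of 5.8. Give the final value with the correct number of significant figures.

42.84 mg + 211.0 mg = 253.84 mg; the sum is limited to 1 decimal place (4 s.f.).
Carrying full precision, 253.84 ÷ 5.8 = 43.7655172414… mg; 5.8 has 2 s.f., so the result keeps min(4, 2) = 2 s.f.
Rounded to 2 significant figures: 44 mg.

44 mg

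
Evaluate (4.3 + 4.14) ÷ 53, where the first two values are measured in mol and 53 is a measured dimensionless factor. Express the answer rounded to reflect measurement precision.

0.16 mol

4.3 mol + 4.14 mol = 8.44 mol; the sum is limited to 1 decimal place (2 s.f.).
Carrying full precision, 8.44 ÷ 53 = 0.159245283019… mol; 53 has 2 s.f., so the result keeps min(2, 2) = 2 s.f.
Rounded to 2 significant figures: 0.16 mol.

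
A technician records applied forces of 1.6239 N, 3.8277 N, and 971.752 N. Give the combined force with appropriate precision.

977.204 N

1.6239 N + 3.8277 N + 971.752 N = 977.2036 N.
Addition/subtraction keeps the fewest decimal places: 1.6239 → 4 decimal places, 3.8277 → 4 decimal places, 971.752 → 3 decimal places; limit is 3.
Rounded to 3 decimal places: 977.204 N.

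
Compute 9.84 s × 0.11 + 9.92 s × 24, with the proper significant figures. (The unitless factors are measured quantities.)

9.84 × 0.11 = 1.0824 → 1.1 s (2 s.f., last digit at the 10^-1 place).
9.92 × 24 = 238.08 → 2.4 × 10^2 s (2 s.f., last digit at the 10^1 place).
Sum: 239.1624 s; keep the coarser place, 10^1.
Result: 2.4 × 10^2 s.

2.4 × 10^2 s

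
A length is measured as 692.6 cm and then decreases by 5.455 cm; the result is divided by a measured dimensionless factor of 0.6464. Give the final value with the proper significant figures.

692.6 cm − 5.455 cm = 687.145 cm; the difference is limited to 1 decimal place (4 s.f.).
Carrying full precision, 687.145 ÷ 0.6464 = 1063.03372525… cm; 0.6464 has 4 s.f., so the result keeps min(4, 4) = 4 s.f.
Rounded to 4 significant figures: 1063 cm.

1063 cm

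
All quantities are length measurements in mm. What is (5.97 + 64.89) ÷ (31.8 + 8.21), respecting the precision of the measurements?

5.97 + 64.89 = 70.86, limited to 2 d.p. → 4 s.f.; 31.8 + 8.21 = 40.01, limited to 1 d.p. → 3 s.f.
Carrying full precision, 70.86 ÷ 40.01 = 1.77105723569…; keep min(4, 3) = 3 s.f.
Rounded to 3 significant figures: 1.77.

1.77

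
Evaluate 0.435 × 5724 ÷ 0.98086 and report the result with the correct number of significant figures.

0.435 × 5724 ÷ 0.98086 = 2538.52741472…
Multiplication/division keeps the fewest significant figures: 0.435 → 3 s.f., 5724 → 4 s.f., 0.98086 → 5 s.f.; limit is 3.
Rounded to 3 significant figures: 2.54 × 10³.

2.54 × 10³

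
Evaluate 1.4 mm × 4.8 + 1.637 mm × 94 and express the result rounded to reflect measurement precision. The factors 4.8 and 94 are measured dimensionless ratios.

1.4 × 4.8 = 6.72 → 6.7 mm (2 s.f., last digit at the 10^-1 place).
1.637 × 94 = 153.878 → 1.5 × 10² mm (2 s.f., last digit at the 10^1 place).
Sum: 160.598 mm; keep the coarser place, 10^1.
Result: 1.6 × 10² mm.

1.6 × 10² mm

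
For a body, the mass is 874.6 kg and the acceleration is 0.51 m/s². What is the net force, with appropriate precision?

net force = 874.6 kg × 0.51 m/s² = 446.046 N.
874.6 has 4 significant figures; 0.51 has 2.
Division/multiplication keeps the fewest: 2 significant figures.
Rounded: 4.5 × 10^2 N.

4.5 × 10^2 N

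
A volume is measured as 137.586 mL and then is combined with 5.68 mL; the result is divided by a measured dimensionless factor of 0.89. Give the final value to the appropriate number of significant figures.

1.6 × 10² mL

137.586 mL + 5.68 mL = 143.266 mL; the sum is limited to 2 decimal places (5 s.f.).
Carrying full precision, 143.266 ÷ 0.89 = 160.973033708… mL; 0.89 has 2 s.f., so the result keeps min(5, 2) = 2 s.f.
Rounded to 2 significant figures: 1.6 × 10² mL.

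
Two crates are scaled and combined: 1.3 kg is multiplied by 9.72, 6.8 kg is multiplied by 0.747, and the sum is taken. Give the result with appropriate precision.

18 kg

1.3 × 9.72 = 12.636 → 13 kg (2 s.f., last digit at the 10^0 place).
6.8 × 0.747 = 5.0796 → 5.1 kg (2 s.f., last digit at the 10^-1 place).
Sum: 17.7156 kg; keep the coarser place, 10^0.
Result: 18 kg.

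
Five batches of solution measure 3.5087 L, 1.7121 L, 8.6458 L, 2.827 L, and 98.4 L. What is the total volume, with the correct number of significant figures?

3.5087 L + 1.7121 L + 8.6458 L + 2.827 L + 98.4 L = 115.0936 L.
Addition/subtraction keeps the fewest decimal places: 3.5087 → 4 decimal places, 1.7121 → 4 decimal places, 8.6458 → 4 decimal places, 2.827 → 3 decimal places, 98.4 → 1 decimal place; limit is 1.
Rounded to 1 decimal place: 1.151 × 10² L.

1.151 × 10² L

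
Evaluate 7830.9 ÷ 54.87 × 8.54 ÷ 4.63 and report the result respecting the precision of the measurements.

7830.9 ÷ 54.87 × 8.54 ÷ 4.63 = 263.241039787…
Multiplication/division keeps the fewest significant figures: 7830.9 → 5 s.f., 54.87 → 4 s.f., 8.54 → 3 s.f., 4.63 → 3 s.f.; limit is 3.
Rounded to 3 significant figures: 263.

263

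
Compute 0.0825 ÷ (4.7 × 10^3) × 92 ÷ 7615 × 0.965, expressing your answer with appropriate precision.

0.0825 ÷ (4.7 × 10^3) × 92 ÷ 7615 × 0.965 = 2.04645087384 × 10^-7…
Multiplication/division keeps the fewest significant figures: 0.0825 → 3 s.f., 4.7 × 10^3 → 2 s.f., 92 → 2 s.f., 7615 → 4 s.f., 0.965 → 3 s.f.; limit is 2.
Rounded to 2 significant figures: 2.0 × 10^-7.

2.0 × 10^-7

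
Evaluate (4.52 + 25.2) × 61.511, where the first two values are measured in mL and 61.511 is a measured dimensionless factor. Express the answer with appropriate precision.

1.83 × 10^3 mL

4.52 mL + 25.2 mL = 29.72 mL; the sum is limited to 1 decimal place (3 s.f.).
Carrying full precision, 29.72 × 61.511 = 1828.10692 mL; 61.511 has 5 s.f., so the result keeps min(3, 5) = 3 s.f.
Rounded to 3 significant figures: 1.83 × 10^3 mL.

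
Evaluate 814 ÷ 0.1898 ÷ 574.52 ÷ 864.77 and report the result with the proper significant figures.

0.00863

814 ÷ 0.1898 ÷ 574.52 ÷ 864.77 = 0.00863221860515…
Multiplication/division keeps the fewest significant figures: 814 → 3 s.f., 0.1898 → 4 s.f., 574.52 → 5 s.f., 864.77 → 5 s.f.; limit is 3.
Rounded to 3 significant figures: 0.00863.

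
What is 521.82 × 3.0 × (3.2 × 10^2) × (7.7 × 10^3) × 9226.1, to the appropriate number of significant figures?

3.6 × 10^13

521.82 × 3.0 × (3.2 × 10^2) × (7.7 × 10^3) × 9226.1 = 3.55877750068 × 10^13…
Multiplication/division keeps the fewest significant figures: 521.82 → 5 s.f., 3.0 → 2 s.f., 3.2 × 10^2 → 2 s.f., 7.7 × 10^3 → 2 s.f., 9226.1 → 5 s.f.; limit is 2.
Rounded to 2 significant figures: 3.6 × 10^13.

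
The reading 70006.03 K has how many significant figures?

7

70006.03: zeros between nonzero digits are significant.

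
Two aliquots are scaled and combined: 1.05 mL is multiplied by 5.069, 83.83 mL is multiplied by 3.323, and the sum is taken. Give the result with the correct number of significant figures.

283.9 mL

1.05 × 5.069 = 5.32245 → 5.32 mL (3 s.f., last digit at the 10^-2 place).
83.83 × 3.323 = 278.56709 → 278.6 mL (4 s.f., last digit at the 10^-1 place).
Sum: 283.88954 mL; keep the coarser place, 10^-1.
Result: 283.9 mL.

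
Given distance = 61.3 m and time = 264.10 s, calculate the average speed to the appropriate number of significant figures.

0.232 m/s

average speed = 61.3 m ÷ 264.10 s = 0.232109049602… m/s.
61.3 has 3 significant figures; 264.10 has 5.
Division/multiplication keeps the fewest: 3 significant figures.
Rounded: 0.232 m/s.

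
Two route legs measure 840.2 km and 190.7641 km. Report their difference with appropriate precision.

649.4 km

840.2 km − 190.7641 km = 649.4359 km.
Addition/subtraction keeps the fewest decimal places: 840.2 → 1 decimal place, 190.7641 → 4 decimal places; limit is 1.
Rounded to 1 decimal place: 649.4 km.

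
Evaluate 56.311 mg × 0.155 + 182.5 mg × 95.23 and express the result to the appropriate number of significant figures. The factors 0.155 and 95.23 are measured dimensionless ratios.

56.311 × 0.155 = 8.728205 → 8.73 mg (3 s.f., last digit at the 10^-2 place).
182.5 × 95.23 = 17379.475 → 1.738 × 10^4 mg (4 s.f., last digit at the 10^1 place).
Sum: 17388.203205 mg; keep the coarser place, 10^1.
Result: 1.739 × 10^4 mg.

1.739 × 10^4 mg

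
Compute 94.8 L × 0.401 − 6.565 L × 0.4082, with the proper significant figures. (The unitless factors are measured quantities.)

94.8 × 0.401 = 38.0148 → 38.0 L (3 s.f., last digit at the 10^-1 place).
6.565 × 0.4082 = 2.679833 → 2.680 L (4 s.f., last digit at the 10^-3 place).
Difference: 35.334967 L; keep the coarser place, 10^-1.
Result: 35.3 L.

35.3 L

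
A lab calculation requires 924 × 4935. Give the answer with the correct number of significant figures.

4.56 × 10^6

924 × 4935 = 4559940
Multiplication/division keeps the fewest significant figures: 924 → 3 s.f., 4935 → 4 s.f.; limit is 3.
Rounded to 3 significant figures: 4.56 × 10^6.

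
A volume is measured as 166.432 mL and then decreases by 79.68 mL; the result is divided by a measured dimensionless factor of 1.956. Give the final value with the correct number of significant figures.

44.35 mL

166.432 mL − 79.68 mL = 86.752 mL; the difference is limited to 2 decimal places (4 s.f.).
Carrying full precision, 86.752 ÷ 1.956 = 44.3517382413… mL; 1.956 has 4 s.f., so the result keeps min(4, 4) = 4 s.f.
Rounded to 4 significant figures: 44.35 mL.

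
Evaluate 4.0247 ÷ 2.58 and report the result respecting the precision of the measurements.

1.56

4.0247 ÷ 2.58 = 1.55996124031…
Multiplication/division keeps the fewest significant figures: 4.0247 → 5 s.f., 2.58 → 3 s.f.; limit is 3.
Rounded to 3 significant figures: 1.56.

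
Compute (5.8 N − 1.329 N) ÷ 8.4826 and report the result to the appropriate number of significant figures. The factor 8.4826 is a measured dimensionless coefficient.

0.53 N

5.8 N − 1.329 N = 4.471 N; the difference is limited to 1 decimal place (2 s.f.).
Carrying full precision, 4.471 ÷ 8.4826 = 0.527078961639… N; 8.4826 has 5 s.f., so the result keeps min(2, 5) = 2 s.f.
Rounded to 2 significant figures: 0.53 N.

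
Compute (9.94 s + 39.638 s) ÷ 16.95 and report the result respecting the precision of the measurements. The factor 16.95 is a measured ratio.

9.94 s + 39.638 s = 49.578 s; the sum is limited to 2 decimal places (4 s.f.).
Carrying full precision, 49.578 ÷ 16.95 = 2.92495575221… s; 16.95 has 4 s.f., so the result keeps min(4, 4) = 4 s.f.
Rounded to 4 significant figures: 2.925 s.

2.925 s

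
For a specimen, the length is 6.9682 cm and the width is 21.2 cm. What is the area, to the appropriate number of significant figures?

area = 6.9682 cm × 21.2 cm = 147.72584 cm².
6.9682 has 5 significant figures; 21.2 has 3.
Division/multiplication keeps the fewest: 3 significant figures.
Rounded: 148 cm².

148 cm²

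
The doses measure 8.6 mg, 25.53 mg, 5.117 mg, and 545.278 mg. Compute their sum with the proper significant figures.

8.6 mg + 25.53 mg + 5.117 mg + 545.278 mg = 584.525 mg.
Addition/subtraction keeps the fewest decimal places: 8.6 → 1 decimal place, 25.53 → 2 decimal places, 5.117 → 3 decimal places, 545.278 → 3 decimal places; limit is 1.
Rounded to 1 decimal place: 584.5 mg.

584.5 mg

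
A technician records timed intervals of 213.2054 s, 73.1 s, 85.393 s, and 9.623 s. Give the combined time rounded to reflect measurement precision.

213.2054 s + 73.1 s + 85.393 s + 9.623 s = 381.3214 s.
Addition/subtraction keeps the fewest decimal places: 213.2054 → 4 decimal places, 73.1 → 1 decimal place, 85.393 → 3 decimal places, 9.623 → 3 decimal places; limit is 1.
Rounded to 1 decimal place: 381.3 s.

381.3 s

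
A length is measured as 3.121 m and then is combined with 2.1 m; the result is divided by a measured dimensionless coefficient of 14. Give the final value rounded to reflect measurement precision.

0.37 m

3.121 m + 2.1 m = 5.221 m; the sum is limited to 1 decimal place (2 s.f.).
Carrying full precision, 5.221 ÷ 14 = 0.372928571429… m; 14 has 2 s.f., so the result keeps min(2, 2) = 2 s.f.
Rounded to 2 significant figures: 0.37 m.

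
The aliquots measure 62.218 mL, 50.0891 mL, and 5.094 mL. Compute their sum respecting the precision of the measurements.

117.401 mL

62.218 mL + 50.0891 mL + 5.094 mL = 117.4011 mL.
Addition/subtraction keeps the fewest decimal places: 62.218 → 3 decimal places, 50.0891 → 4 decimal places, 5.094 → 3 decimal places; limit is 3.
Rounded to 3 decimal places: 117.401 mL.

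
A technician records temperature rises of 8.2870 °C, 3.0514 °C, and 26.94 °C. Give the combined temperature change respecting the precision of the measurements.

8.2870 °C + 3.0514 °C + 26.94 °C = 38.2784 °C.
Addition/subtraction keeps the fewest decimal places: 8.2870 → 4 decimal places, 3.0514 → 4 decimal places, 26.94 → 2 decimal places; limit is 2.
Rounded to 2 decimal places: 38.28 °C.

38.28 °C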